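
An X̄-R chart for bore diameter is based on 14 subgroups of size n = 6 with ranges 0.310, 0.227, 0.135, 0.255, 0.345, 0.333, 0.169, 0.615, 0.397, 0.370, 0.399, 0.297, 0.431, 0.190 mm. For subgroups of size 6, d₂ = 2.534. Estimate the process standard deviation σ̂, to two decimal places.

0.13

R̄ = (0.310 + 0.227 + 0.135 + 0.255 + 0.345 + 0.333 + 0.169 + 0.615 + 0.397 + 0.370 + 0.399 + 0.297 + 0.431 + 0.190) / 14 = 0.3195
σ̂ = R̄ / d₂ = 0.3195 / 2.534 = 0.1261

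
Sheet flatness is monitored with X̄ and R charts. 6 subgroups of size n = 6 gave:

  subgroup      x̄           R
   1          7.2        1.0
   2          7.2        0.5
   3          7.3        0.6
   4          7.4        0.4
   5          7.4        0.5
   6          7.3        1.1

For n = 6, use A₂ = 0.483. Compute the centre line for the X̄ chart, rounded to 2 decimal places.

7.30

X̄̄ = (7.2 + 7.2 + 7.3 + 7.4 + 7.4 + 7.3) / 6 = 43.8000 / 6 = 7.3000
CL = X̄̄ = 7.3000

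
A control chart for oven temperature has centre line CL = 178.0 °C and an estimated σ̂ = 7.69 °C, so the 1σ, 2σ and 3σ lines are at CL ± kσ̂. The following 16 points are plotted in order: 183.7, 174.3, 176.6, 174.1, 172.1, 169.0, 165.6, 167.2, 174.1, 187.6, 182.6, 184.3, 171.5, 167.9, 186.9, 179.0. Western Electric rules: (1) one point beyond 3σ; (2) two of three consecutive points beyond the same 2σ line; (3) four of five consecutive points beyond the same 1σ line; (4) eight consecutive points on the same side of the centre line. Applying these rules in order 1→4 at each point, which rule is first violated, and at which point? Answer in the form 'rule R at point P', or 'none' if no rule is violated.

Zone of each point (C = within 1σ̂, B = 1σ̂–2σ̂, A = 2σ̂–3σ̂, * = beyond 3σ̂; sign = side of CL): 1:+C, 2:-C, 3:-C, 4:-C, 5:-C, 6:-B, 7:-B, 8:-B, 9:-C, 10:+B, 11:+C, 12:+C, 13:-C, 14:-B, 15:+B, 16:+C
Rule 4 (eight consecutive points on the same side of the centre line) is satisfied at point 9.

rule 4 at point 9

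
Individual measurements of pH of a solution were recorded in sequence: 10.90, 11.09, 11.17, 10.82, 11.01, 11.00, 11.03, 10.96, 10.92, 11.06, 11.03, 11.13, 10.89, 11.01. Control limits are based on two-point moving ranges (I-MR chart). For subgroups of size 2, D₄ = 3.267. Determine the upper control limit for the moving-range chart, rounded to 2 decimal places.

Moving ranges: 0.19, 0.08, 0.35, 0.19, 0.01, 0.03, 0.07, 0.04, 0.14, 0.03, 0.10, 0.24, 0.12; M̄R̄ = 1.5900 / 13 = 0.1223
UCL_MR = D₄·M̄R̄ = 3.267 × 0.1223 = 0.3996

0.40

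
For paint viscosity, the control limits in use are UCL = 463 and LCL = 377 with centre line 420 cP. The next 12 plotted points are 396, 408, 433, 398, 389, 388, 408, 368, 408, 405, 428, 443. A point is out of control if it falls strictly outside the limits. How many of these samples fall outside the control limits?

1

Compare each point to [377, 463]: sample 8 = 368 < LCL.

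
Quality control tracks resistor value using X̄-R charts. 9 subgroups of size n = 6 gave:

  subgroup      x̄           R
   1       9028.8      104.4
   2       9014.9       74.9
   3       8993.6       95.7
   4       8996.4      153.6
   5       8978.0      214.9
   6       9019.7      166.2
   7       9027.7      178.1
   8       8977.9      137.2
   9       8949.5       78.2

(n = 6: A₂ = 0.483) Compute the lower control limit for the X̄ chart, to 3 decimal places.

X̄̄ = (9028.8 + 9014.9 + 8993.6 + 8996.4 + 8978.0 + 9019.7 + 9027.7 + 8977.9 + 8949.5) / 9 = 80986.5000 / 9 = 8998.5000
R̄ = (104.4 + 74.9 + 95.7 + 153.6 + 214.9 + 166.2 + 178.1 + 137.2 + 78.2) / 9 = 1203.2000 / 9 = 133.6889
LCL = X̄̄ − A₂·R̄ = 8998.5000 − 0.483 × 133.6889 = 8933.9283

8933.928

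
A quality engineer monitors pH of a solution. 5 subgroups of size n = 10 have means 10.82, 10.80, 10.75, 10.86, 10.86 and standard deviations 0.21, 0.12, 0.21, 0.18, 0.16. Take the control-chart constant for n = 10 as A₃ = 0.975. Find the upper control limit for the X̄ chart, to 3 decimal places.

X̄̄ = (10.82 + 10.80 + 10.75 + 10.86 + 10.86) / 5 = 10.8180
s̄ = (0.21 + 0.12 + 0.21 + 0.18 + 0.16) / 5 = 0.1760
UCL = X̄̄ + A₃·s̄ = 10.8180 + 0.975 × 0.1760 = 10.9896

10.990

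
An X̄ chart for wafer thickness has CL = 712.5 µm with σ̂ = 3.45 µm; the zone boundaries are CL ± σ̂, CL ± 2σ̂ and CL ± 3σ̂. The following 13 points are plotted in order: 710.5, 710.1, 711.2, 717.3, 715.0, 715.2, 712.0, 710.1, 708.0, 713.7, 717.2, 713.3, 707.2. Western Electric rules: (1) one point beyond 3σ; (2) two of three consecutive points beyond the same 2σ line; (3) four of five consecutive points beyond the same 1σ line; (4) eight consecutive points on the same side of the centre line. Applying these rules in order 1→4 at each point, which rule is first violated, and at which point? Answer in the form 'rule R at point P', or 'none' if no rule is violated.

none

Zone of each point (C = within 1σ̂, B = 1σ̂–2σ̂, A = 2σ̂–3σ̂, * = beyond 3σ̂; sign = side of CL): 1:-C, 2:-C, 3:-C, 4:+B, 5:+C, 6:+C, 7:-C, 8:-C, 9:-B, 10:+C, 11:+B, 12:+C, 13:-B
No rule fires across all 13 points.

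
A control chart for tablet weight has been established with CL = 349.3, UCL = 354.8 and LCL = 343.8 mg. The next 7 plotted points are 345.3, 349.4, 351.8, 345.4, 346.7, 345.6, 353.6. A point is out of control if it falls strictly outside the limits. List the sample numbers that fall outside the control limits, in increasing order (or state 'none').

none

All 7 points lie within [343.8, 354.8].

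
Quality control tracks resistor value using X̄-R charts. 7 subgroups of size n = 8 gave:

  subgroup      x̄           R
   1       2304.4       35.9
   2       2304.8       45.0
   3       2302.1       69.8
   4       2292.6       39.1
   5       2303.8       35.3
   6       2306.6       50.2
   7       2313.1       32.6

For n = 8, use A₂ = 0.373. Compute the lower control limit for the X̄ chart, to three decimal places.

2287.508

X̄̄ = (2304.4 + 2304.8 + 2302.1 + 2292.6 + 2303.8 + 2306.6 + 2313.1) / 7 = 16127.4000 / 7 = 2303.9143
R̄ = (35.9 + 45.0 + 69.8 + 39.1 + 35.3 + 50.2 + 32.6) / 7 = 307.9000 / 7 = 43.9857
LCL = X̄̄ − A₂·R̄ = 2303.9143 − 0.373 × 43.9857 = 2287.5076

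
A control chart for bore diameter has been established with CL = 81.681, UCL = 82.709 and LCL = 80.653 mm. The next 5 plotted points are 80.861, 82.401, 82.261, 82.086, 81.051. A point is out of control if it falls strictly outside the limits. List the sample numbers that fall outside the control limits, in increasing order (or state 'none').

All 5 points lie within [80.653, 82.709].

none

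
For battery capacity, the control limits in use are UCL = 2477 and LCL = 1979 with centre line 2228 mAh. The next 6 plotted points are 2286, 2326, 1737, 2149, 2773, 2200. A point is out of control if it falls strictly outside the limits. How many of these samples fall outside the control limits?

Compare each point to [1979, 2477]: sample 3 = 1737 < LCL; sample 5 = 2773 > UCL.

2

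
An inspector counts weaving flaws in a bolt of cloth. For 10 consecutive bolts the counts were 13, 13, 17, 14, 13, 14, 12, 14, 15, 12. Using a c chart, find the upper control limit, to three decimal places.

c̄ = (13 + 13 + 17 + 14 + 13 + 14 + 12 + 14 + 15 + 12) / 10 = 137 / 10 = 13.7000
UCL = c̄ + 3√c̄ = 13.7000 + 3 × √13.7000 = 13.7000 + 3 × 3.7014 = 24.8041

24.804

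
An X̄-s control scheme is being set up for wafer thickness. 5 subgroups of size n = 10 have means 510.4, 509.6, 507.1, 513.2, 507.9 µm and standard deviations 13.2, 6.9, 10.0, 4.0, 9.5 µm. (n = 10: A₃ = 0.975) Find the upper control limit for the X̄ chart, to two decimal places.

518.14

X̄̄ = (510.4 + 509.6 + 507.1 + 513.2 + 507.9) / 5 = 509.6400
s̄ = (13.2 + 6.9 + 10.0 + 4.0 + 9.5) / 5 = 8.7200
UCL = X̄̄ + A₃·s̄ = 509.6400 + 0.975 × 8.7200 = 518.1420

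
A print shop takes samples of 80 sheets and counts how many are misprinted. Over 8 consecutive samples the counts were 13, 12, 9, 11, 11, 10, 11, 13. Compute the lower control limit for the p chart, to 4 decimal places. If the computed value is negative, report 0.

0.0240

p̄ = Σdᵢ / (k·n) = 90 / (8 × 80) = 0.14062
LCL = p̄ − 3·√(p̄(1−p̄)/n) = 0.14062 − 3 × 0.03887 = 0.02402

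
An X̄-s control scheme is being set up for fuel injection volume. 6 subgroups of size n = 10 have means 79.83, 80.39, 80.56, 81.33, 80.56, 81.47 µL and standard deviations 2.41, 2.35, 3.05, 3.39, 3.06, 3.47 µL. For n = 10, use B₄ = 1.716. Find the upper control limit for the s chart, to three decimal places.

5.071

s̄ = (2.41 + 2.35 + 3.05 + 3.39 + 3.06 + 3.47) / 6 = 2.9550
UCL_s = B₄·s̄ = 1.716 × 2.9550 = 5.0708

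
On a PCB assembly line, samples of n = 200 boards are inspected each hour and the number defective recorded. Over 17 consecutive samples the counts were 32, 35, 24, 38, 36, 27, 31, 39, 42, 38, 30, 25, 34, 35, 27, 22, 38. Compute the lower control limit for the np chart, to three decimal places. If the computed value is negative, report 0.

16.872

p̄ = Σdᵢ / (k·n) = 553 / (17 × 200) = 0.16265
LCL = np̄ − 3·√(np̄(1−p̄)) = 32.5294 − 3 × 5.2191 = 16.8722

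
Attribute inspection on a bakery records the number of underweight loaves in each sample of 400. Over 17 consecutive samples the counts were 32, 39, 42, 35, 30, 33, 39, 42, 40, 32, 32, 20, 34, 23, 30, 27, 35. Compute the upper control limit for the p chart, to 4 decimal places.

p̄ = Σdᵢ / (k·n) = 565 / (17 × 400) = 0.08309
UCL = p̄ + 3·√(p̄(1−p̄)/n) = 0.08309 + 3 × √(0.08309×0.91691/400) = 0.08309 + 3 × 0.01380 = 0.12449

0.1245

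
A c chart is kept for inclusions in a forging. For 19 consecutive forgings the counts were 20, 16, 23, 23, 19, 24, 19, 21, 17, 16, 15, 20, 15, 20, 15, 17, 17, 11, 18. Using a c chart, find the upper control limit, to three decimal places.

31.013

c̄ = (20 + 16 + 23 + 23 + 19 + 24 + 19 + 21 + 17 + 16 + 15 + 20 + 15 + 20 + 15 + 17 + 17 + 11 + 18) / 19 = 346 / 19 = 18.2105
UCL = c̄ + 3√c̄ = 18.2105 + 3 × √18.2105 = 18.2105 + 3 × 4.2674 = 31.0127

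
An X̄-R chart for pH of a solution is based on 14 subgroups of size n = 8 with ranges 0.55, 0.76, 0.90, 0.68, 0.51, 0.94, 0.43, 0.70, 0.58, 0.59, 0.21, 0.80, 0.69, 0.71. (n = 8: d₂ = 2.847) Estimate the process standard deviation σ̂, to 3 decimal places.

R̄ = (0.55 + 0.76 + 0.90 + 0.68 + 0.51 + 0.94 + 0.43 + 0.70 + 0.58 + 0.59 + 0.21 + 0.80 + 0.69 + 0.71) / 14 = 0.6464
σ̂ = R̄ / d₂ = 0.6464 / 2.847 = 0.2271

0.227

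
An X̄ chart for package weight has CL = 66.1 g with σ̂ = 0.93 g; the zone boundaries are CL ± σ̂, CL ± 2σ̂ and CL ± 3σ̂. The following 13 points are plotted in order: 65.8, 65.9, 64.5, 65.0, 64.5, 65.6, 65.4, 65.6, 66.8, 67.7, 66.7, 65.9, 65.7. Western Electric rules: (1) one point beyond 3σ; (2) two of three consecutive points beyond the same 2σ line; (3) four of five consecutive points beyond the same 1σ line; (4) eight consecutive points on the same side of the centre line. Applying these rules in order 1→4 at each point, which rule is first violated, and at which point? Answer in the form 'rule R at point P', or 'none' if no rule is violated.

Zone of each point (C = within 1σ̂, B = 1σ̂–2σ̂, A = 2σ̂–3σ̂, * = beyond 3σ̂; sign = side of CL): 1:-C, 2:-C, 3:-B, 4:-B, 5:-B, 6:-C, 7:-C, 8:-C, 9:+C, 10:+B, 11:+C, 12:-C, 13:-C
Rule 4 (eight consecutive points on the same side of the centre line) is satisfied at point 8.

rule 4 at point 8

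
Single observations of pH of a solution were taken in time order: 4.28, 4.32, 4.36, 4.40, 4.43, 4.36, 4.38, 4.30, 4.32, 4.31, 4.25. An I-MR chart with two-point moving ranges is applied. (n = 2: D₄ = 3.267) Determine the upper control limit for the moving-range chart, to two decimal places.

0.13

Moving ranges: 0.04, 0.04, 0.04, 0.03, 0.07, 0.02, 0.08, 0.02, 0.01, 0.06; M̄R̄ = 0.4100 / 10 = 0.0410
UCL_MR = D₄·M̄R̄ = 3.267 × 0.0410 = 0.1339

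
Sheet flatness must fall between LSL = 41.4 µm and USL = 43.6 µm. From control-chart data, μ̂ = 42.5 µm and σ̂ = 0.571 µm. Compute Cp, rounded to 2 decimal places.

0.64

Cp = (USL − LSL) / (6σ̂) = (43.6 − 41.4) / (6 × 0.571) = 2.2000 / 3.4260 = 0.6421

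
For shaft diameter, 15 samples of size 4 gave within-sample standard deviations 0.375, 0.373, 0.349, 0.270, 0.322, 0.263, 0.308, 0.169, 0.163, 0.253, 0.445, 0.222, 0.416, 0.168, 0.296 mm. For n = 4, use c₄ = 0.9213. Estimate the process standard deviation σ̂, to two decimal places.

0.32

s̄ = (0.375 + 0.373 + 0.349 + 0.270 + 0.322 + 0.263 + 0.308 + 0.169 + 0.163 + 0.253 + 0.445 + 0.222 + 0.416 + 0.168 + 0.296) / 15 = 0.2928
σ̂ = s̄ / c₄ = 0.2928 / 0.9213 = 0.3178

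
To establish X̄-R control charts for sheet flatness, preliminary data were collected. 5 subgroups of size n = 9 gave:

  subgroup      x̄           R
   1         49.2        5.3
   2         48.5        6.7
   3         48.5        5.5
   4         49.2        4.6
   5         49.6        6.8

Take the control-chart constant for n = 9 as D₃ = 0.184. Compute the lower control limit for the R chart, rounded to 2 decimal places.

1.06

R̄ = (5.3 + 6.7 + 5.5 + 4.6 + 6.8) / 5 = 28.9000 / 5 = 5.7800
LCL_R = D₃·R̄ = 0.184 × 5.7800 = 1.0635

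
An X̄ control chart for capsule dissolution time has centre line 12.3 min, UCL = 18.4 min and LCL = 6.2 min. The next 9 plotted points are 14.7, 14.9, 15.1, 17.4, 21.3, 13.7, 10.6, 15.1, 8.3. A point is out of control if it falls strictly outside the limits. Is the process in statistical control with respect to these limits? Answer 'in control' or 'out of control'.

out of control

Compare each point to [6.2, 18.4]: sample 5 = 21.3 > UCL.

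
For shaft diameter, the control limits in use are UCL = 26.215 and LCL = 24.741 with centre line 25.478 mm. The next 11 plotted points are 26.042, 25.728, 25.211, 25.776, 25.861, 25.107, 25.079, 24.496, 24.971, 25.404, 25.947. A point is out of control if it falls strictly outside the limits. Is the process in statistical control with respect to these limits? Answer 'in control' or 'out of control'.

Compare each point to [24.741, 26.215]: sample 8 = 24.496 < LCL.

out of control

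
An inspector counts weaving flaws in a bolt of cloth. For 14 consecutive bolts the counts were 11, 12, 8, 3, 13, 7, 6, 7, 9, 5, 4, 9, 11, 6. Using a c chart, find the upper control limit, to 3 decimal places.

c̄ = (11 + 12 + 8 + 3 + 13 + 7 + 6 + 7 + 9 + 5 + 4 + 9 + 11 + 6) / 14 = 111 / 14 = 7.9286
UCL = c̄ + 3√c̄ = 7.9286 + 3 × √7.9286 = 7.9286 + 3 × 2.8158 = 16.3759

16.376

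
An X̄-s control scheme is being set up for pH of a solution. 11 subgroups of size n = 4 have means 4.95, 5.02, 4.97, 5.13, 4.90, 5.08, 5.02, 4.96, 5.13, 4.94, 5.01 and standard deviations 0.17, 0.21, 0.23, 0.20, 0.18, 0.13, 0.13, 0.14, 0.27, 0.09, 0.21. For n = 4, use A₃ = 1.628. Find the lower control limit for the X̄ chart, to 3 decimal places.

X̄̄ = (4.95 + 5.02 + 4.97 + 5.13 + 4.90 + 5.08 + 5.02 + 4.96 + 5.13 + 4.94 + 5.01) / 11 = 5.0100
s̄ = (0.17 + 0.21 + 0.23 + 0.20 + 0.18 + 0.13 + 0.13 + 0.14 + 0.27 + 0.09 + 0.21) / 11 = 0.1782
LCL = X̄̄ − A₃·s̄ = 5.0100 − 1.628 × 0.1782 = 4.7199

4.720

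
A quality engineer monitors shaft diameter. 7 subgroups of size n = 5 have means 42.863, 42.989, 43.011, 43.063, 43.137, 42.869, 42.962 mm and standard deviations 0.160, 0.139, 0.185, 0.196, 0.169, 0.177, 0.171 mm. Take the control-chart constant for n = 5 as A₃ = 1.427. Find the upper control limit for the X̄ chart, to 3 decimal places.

43.229

X̄̄ = (42.863 + 42.989 + 43.011 + 43.063 + 43.137 + 42.869 + 42.962) / 7 = 42.9849
s̄ = (0.160 + 0.139 + 0.185 + 0.196 + 0.169 + 0.177 + 0.171) / 7 = 0.1710
UCL = X̄̄ + A₃·s̄ = 42.9849 + 1.427 × 0.1710 = 43.2289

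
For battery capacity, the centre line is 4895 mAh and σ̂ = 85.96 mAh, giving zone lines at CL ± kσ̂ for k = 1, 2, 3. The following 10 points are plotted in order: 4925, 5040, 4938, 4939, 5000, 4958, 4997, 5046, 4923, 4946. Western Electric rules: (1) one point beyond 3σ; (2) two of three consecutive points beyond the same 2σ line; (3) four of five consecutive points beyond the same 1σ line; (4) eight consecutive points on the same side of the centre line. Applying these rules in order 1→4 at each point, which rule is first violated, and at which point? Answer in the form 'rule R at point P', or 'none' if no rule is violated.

Zone of each point (C = within 1σ̂, B = 1σ̂–2σ̂, A = 2σ̂–3σ̂, * = beyond 3σ̂; sign = side of CL): 1:+C, 2:+B, 3:+C, 4:+C, 5:+B, 6:+C, 7:+B, 8:+B, 9:+C, 10:+C
Rule 4 (eight consecutive points on the same side of the centre line) is satisfied at point 8.

rule 4 at point 8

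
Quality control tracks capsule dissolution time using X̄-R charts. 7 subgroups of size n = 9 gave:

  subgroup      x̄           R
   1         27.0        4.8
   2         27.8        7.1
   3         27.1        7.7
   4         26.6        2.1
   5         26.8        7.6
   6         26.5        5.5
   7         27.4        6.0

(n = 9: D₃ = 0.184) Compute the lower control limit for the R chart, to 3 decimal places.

1.072

R̄ = (4.8 + 7.1 + 7.7 + 2.1 + 7.6 + 5.5 + 6.0) / 7 = 40.8000 / 7 = 5.8286
LCL_R = D₃·R̄ = 0.184 × 5.8286 = 1.0725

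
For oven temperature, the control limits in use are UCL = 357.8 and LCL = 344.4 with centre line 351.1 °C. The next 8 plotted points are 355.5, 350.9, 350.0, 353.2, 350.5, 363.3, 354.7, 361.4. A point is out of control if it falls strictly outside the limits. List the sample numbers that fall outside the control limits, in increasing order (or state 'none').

Compare each point to [344.4, 357.8]: sample 6 = 363.3 > UCL; sample 8 = 361.4 > UCL.

6, 8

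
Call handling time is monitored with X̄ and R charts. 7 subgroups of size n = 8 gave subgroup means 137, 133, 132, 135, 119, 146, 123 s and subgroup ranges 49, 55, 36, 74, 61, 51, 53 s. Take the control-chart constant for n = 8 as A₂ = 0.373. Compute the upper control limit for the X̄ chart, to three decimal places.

X̄̄ = (137 + 133 + 132 + 135 + 119 + 146 + 123) / 7 = 925.0000 / 7 = 132.1429
R̄ = (49 + 55 + 36 + 74 + 61 + 51 + 53) / 7 = 379.0000 / 7 = 54.1429
UCL = X̄̄ + A₂·R̄ = 132.1429 + 0.373 × 54.1429 = 152.3381

152.338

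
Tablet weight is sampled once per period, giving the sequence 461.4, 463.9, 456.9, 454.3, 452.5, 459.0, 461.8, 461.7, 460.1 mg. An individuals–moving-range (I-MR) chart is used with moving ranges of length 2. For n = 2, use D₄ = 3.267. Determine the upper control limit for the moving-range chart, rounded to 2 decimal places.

Moving ranges: 2.5, 7.0, 2.6, 1.8, 6.5, 2.8, 0.1, 1.6; M̄R̄ = 24.9000 / 8 = 3.1125
UCL_MR = D₄·M̄R̄ = 3.267 × 3.1125 = 10.1685

10.17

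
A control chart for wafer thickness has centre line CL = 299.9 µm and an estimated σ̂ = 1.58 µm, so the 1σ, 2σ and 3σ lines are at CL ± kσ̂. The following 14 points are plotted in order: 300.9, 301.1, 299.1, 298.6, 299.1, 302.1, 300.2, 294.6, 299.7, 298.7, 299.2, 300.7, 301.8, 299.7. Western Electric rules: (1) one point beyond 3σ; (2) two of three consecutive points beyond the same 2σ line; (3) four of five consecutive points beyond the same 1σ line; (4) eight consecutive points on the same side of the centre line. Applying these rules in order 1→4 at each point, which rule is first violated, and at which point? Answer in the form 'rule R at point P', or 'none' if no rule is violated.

rule 1 at point 8

Zone of each point (C = within 1σ̂, B = 1σ̂–2σ̂, A = 2σ̂–3σ̂, * = beyond 3σ̂; sign = side of CL): 1:+C, 2:+C, 3:-C, 4:-C, 5:-C, 6:+B, 7:+C, 8:-*, 9:-C, 10:-C, 11:-C, 12:+C, 13:+B, 14:-C
Rule 1 (one point beyond the 3σ limits) is satisfied at point 8.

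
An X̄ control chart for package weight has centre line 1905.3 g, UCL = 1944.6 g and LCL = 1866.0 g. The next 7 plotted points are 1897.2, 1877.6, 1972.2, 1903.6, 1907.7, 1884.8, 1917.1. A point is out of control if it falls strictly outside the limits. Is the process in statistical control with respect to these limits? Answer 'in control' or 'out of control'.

Compare each point to [1866.0, 1944.6]: sample 3 = 1972.2 > UCL.

out of control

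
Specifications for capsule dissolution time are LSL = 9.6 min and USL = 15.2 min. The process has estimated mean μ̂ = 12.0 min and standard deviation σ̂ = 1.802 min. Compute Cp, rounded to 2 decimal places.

0.52

Cp = (USL − LSL) / (6σ̂) = (15.2 − 9.6) / (6 × 1.802) = 5.6000 / 10.8120 = 0.5179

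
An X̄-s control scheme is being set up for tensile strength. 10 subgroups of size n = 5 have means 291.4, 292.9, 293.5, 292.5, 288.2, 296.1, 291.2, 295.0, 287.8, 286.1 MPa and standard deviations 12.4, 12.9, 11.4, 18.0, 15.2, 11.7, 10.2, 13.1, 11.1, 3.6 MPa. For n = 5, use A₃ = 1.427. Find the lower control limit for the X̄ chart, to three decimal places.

X̄̄ = (291.4 + 292.9 + 293.5 + 292.5 + 288.2 + 296.1 + 291.2 + 295.0 + 287.8 + 286.1) / 10 = 291.4700
s̄ = (12.4 + 12.9 + 11.4 + 18.0 + 15.2 + 11.7 + 10.2 + 13.1 + 11.1 + 3.6) / 10 = 11.9600
LCL = X̄̄ − A₃·s̄ = 291.4700 − 1.427 × 11.9600 = 274.4031

274.403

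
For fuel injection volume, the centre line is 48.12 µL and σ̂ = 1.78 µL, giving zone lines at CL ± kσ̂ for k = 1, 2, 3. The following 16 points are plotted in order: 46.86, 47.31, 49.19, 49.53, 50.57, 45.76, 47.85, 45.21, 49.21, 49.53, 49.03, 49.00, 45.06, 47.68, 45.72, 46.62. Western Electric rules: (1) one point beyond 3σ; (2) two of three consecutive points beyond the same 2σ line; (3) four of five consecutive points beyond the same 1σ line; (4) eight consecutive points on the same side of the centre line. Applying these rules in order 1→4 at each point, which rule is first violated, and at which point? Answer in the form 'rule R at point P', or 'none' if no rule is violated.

none

Zone of each point (C = within 1σ̂, B = 1σ̂–2σ̂, A = 2σ̂–3σ̂, * = beyond 3σ̂; sign = side of CL): 1:-C, 2:-C, 3:+C, 4:+C, 5:+B, 6:-B, 7:-C, 8:-B, 9:+C, 10:+C, 11:+C, 12:+C, 13:-B, 14:-C, 15:-B, 16:-C
No rule fires across all 16 points.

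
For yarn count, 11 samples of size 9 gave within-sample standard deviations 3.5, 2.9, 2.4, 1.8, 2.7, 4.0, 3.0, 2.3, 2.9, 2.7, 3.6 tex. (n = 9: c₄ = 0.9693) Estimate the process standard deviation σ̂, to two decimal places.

2.98

s̄ = (3.5 + 2.9 + 2.4 + 1.8 + 2.7 + 4.0 + 3.0 + 2.3 + 2.9 + 2.7 + 3.6) / 11 = 2.8909
σ̂ = s̄ / c₄ = 2.8909 / 0.9693 = 2.9825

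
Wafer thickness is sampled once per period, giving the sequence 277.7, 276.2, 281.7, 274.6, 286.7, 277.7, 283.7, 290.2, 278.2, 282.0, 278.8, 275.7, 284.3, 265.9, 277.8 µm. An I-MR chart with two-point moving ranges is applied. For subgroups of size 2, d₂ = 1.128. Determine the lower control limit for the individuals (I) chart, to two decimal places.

258.76

X̄ = (277.7 + 276.2 + 281.7 + 274.6 + 286.7 + 277.7 + 283.7 + 290.2 + 278.2 + 282.0 + 278.8 + 275.7 + 284.3 + 265.9 + 277.8) / 15 = 279.4133
Moving ranges: 1.5, 5.5, 7.1, 12.1, 9.0, 6.0, 6.5, 12.0, 3.8, 3.2, 3.1, 8.6, 18.4, 11.9; M̄R̄ = 108.7000 / 14 = 7.7643
LCL = X̄ − 3·M̄R̄/d₂ = 279.4133 − 3 × 7.7643 / 1.128 = 258.7636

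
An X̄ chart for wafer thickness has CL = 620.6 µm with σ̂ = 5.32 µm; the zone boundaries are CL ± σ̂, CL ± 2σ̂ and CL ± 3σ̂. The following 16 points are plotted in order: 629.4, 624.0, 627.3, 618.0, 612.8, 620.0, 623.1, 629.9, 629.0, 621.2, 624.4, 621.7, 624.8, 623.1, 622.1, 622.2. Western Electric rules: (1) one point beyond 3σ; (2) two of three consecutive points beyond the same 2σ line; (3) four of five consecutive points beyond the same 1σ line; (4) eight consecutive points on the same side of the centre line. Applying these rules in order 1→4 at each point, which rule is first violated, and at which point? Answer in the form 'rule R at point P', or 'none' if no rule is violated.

Zone of each point (C = within 1σ̂, B = 1σ̂–2σ̂, A = 2σ̂–3σ̂, * = beyond 3σ̂; sign = side of CL): 1:+B, 2:+C, 3:+B, 4:-C, 5:-B, 6:-C, 7:+C, 8:+B, 9:+B, 10:+C, 11:+C, 12:+C, 13:+C, 14:+C, 15:+C, 16:+C
Rule 4 (eight consecutive points on the same side of the centre line) is satisfied at point 14.

rule 4 at point 14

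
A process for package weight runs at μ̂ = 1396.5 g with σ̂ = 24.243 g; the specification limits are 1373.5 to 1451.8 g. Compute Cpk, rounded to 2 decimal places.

0.32

Cpu = (USL − μ̂) / (3σ̂) = (1451.8 − 1396.5) / (3 × 24.243) = 0.7604; Cpl = (μ̂ − LSL) / (3σ̂) = (1396.5 − 1373.5) / (3 × 24.243) = 0.3162; Cpk = min(Cpu, Cpl) = 0.3162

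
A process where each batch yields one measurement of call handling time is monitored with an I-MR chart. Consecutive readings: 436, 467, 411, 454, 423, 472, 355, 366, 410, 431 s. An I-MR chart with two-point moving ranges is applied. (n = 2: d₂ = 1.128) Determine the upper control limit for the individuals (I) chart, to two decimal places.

X̄ = (436 + 467 + 411 + 454 + 423 + 472 + 355 + 366 + 410 + 431) / 10 = 422.5000
Moving ranges: 31, 56, 43, 31, 49, 117, 11, 44, 21; M̄R̄ = 403.0000 / 9 = 44.7778
UCL = X̄ + 3·M̄R̄/d₂ = 422.5000 + 3 × 44.7778 / 1.128 = 541.5898

541.59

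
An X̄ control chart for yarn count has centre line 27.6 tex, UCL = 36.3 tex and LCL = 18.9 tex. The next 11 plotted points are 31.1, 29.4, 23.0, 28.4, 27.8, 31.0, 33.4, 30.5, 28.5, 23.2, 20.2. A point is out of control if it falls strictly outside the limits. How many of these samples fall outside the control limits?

All 11 points lie within [18.9, 36.3].

0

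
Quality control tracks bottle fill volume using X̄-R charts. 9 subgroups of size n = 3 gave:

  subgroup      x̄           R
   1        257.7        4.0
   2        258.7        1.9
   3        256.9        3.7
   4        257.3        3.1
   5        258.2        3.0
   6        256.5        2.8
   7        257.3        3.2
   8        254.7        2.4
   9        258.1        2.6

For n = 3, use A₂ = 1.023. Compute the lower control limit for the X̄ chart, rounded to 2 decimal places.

X̄̄ = (257.7 + 258.7 + 256.9 + 257.3 + 258.2 + 256.5 + 257.3 + 254.7 + 258.1) / 9 = 2315.4000 / 9 = 257.2667
R̄ = (4.0 + 1.9 + 3.7 + 3.1 + 3.0 + 2.8 + 3.2 + 2.4 + 2.6) / 9 = 26.7000 / 9 = 2.9667
LCL = X̄̄ − A₂·R̄ = 257.2667 − 1.023 × 2.9667 = 254.2318

254.23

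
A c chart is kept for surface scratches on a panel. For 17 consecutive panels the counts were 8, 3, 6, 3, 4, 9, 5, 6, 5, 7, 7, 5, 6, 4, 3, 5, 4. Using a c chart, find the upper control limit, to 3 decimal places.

12.197

c̄ = (8 + 3 + 6 + 3 + 4 + 9 + 5 + 6 + 5 + 7 + 7 + 5 + 6 + 4 + 3 + 5 + 4) / 17 = 90 / 17 = 5.2941
UCL = c̄ + 3√c̄ = 5.2941 + 3 × √5.2941 = 5.2941 + 3 × 2.3009 = 12.1968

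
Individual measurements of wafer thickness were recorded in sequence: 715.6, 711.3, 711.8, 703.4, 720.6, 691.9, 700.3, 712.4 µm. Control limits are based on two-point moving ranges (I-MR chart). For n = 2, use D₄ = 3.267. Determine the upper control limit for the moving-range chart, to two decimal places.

Moving ranges: 4.3, 0.5, 8.4, 17.2, 28.7, 8.4, 12.1; M̄R̄ = 79.6000 / 7 = 11.3714
UCL_MR = D₄·M̄R̄ = 3.267 × 11.3714 = 37.1505

37.15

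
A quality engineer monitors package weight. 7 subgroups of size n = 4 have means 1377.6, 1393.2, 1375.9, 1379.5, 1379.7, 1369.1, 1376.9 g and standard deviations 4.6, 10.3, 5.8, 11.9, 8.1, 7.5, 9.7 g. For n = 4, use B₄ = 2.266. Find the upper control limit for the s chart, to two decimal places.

18.74

s̄ = (4.6 + 10.3 + 5.8 + 11.9 + 8.1 + 7.5 + 9.7) / 7 = 8.2714
UCL_s = B₄·s̄ = 2.266 × 8.2714 = 18.7431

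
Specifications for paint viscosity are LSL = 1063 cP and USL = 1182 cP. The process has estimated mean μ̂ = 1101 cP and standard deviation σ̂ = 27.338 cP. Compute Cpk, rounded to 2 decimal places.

0.46

Cpu = (USL − μ̂) / (3σ̂) = (1182 − 1101) / (3 × 27.338) = 0.9876; Cpl = (μ̂ − LSL) / (3σ̂) = (1101 − 1063) / (3 × 27.338) = 0.4633; Cpk = min(Cpu, Cpl) = 0.4633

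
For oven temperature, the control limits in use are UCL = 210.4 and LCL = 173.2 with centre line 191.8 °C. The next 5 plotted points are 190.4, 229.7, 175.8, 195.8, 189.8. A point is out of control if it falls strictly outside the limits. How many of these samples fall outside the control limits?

1

Compare each point to [173.2, 210.4]: sample 2 = 229.7 > UCL.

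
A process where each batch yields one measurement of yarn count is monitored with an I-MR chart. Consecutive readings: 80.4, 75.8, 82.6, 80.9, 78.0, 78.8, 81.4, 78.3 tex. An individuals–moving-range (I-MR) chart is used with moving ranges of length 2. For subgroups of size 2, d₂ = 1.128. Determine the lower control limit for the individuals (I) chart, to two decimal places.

70.98

X̄ = (80.4 + 75.8 + 82.6 + 80.9 + 78.0 + 78.8 + 81.4 + 78.3) / 8 = 79.5250
Moving ranges: 4.6, 6.8, 1.7, 2.9, 0.8, 2.6, 3.1; M̄R̄ = 22.5000 / 7 = 3.2143
LCL = X̄ − 3·M̄R̄/d₂ = 79.5250 − 3 × 3.2143 / 1.128 = 70.9764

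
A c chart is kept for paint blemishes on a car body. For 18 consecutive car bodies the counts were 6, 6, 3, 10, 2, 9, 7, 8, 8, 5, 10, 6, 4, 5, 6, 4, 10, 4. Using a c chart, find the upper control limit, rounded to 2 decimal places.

c̄ = (6 + 6 + 3 + 10 + 2 + 9 + 7 + 8 + 8 + 5 + 10 + 6 + 4 + 5 + 6 + 4 + 10 + 4) / 18 = 113 / 18 = 6.2778
UCL = c̄ + 3√c̄ = 6.2778 + 3 × √6.2778 = 6.2778 + 3 × 2.5055 = 13.7944

13.79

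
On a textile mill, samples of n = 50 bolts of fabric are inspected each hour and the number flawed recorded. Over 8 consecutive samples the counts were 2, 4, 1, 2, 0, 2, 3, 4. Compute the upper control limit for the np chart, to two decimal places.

6.65

p̄ = Σdᵢ / (k·n) = 18 / (8 × 50) = 0.04500
UCL = np̄ + 3·√(np̄(1−p̄)) = 2.2500 + 3 × √(2.2500×0.95500) = 2.2500 + 3 × 1.4659 = 6.6476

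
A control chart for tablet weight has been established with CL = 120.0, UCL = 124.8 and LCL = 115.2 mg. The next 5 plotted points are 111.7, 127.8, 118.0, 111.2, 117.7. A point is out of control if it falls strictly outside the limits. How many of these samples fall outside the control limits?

Compare each point to [115.2, 124.8]: sample 1 = 111.7 < LCL; sample 2 = 127.8 > UCL; sample 4 = 111.2 < LCL.

3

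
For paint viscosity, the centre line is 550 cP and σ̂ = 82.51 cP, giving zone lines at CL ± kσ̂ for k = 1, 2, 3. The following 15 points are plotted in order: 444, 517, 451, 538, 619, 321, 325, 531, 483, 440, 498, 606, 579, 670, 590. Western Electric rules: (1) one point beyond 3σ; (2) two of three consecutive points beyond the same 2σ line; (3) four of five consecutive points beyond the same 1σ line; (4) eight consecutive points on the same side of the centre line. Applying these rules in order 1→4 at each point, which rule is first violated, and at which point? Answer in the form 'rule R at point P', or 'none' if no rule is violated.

Zone of each point (C = within 1σ̂, B = 1σ̂–2σ̂, A = 2σ̂–3σ̂, * = beyond 3σ̂; sign = side of CL): 1:-B, 2:-C, 3:-B, 4:-C, 5:+C, 6:-A, 7:-A, 8:-C, 9:-C, 10:-B, 11:-C, 12:+C, 13:+C, 14:+B, 15:+C
Rule 2 (two of three consecutive points beyond the same 2σ limit) is satisfied at point 7.

rule 2 at point 7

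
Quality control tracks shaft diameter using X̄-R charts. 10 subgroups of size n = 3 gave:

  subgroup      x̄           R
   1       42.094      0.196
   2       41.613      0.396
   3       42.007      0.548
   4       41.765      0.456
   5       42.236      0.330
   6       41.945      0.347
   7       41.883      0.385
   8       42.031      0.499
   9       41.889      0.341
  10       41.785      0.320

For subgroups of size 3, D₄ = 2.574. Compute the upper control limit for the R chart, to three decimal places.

R̄ = (0.196 + 0.396 + 0.548 + 0.456 + 0.330 + 0.347 + 0.385 + 0.499 + 0.341 + 0.320) / 10 = 3.8180 / 10 = 0.3818
UCL_R = D₄·R̄ = 2.574 × 0.3818 = 0.9828

0.983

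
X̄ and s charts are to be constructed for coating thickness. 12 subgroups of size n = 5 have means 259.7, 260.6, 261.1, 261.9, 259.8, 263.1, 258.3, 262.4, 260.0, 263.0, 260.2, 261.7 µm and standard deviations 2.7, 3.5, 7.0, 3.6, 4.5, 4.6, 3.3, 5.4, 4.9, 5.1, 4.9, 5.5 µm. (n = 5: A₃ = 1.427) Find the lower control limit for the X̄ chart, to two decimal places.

X̄̄ = (259.7 + 260.6 + 261.1 + 261.9 + 259.8 + 263.1 + 258.3 + 262.4 + 260.0 + 263.0 + 260.2 + 261.7) / 12 = 260.9833
s̄ = (2.7 + 3.5 + 7.0 + 3.6 + 4.5 + 4.6 + 3.3 + 5.4 + 4.9 + 5.1 + 4.9 + 5.5) / 12 = 4.5833
LCL = X̄̄ − A₃·s̄ = 260.9833 − 1.427 × 4.5833 = 254.4429

254.44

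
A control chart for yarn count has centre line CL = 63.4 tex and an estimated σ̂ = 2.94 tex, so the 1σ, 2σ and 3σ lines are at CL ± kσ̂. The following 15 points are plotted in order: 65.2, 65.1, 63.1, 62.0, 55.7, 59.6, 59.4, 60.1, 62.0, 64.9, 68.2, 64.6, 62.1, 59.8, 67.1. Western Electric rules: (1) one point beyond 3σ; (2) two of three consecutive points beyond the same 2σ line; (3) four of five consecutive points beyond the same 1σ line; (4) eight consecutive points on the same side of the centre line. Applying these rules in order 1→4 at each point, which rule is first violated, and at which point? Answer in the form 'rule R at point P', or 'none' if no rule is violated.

Zone of each point (C = within 1σ̂, B = 1σ̂–2σ̂, A = 2σ̂–3σ̂, * = beyond 3σ̂; sign = side of CL): 1:+C, 2:+C, 3:-C, 4:-C, 5:-A, 6:-B, 7:-B, 8:-B, 9:-C, 10:+C, 11:+B, 12:+C, 13:-C, 14:-B, 15:+B
Rule 3 (four of five consecutive points beyond the same 1σ limit) is satisfied at point 8.

rule 3 at point 8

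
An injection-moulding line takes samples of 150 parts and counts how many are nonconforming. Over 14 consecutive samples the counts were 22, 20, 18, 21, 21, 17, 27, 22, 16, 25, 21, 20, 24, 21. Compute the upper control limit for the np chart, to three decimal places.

p̄ = Σdᵢ / (k·n) = 295 / (14 × 150) = 0.14048
UCL = np̄ + 3·√(np̄(1−p̄)) = 21.0714 + 3 × √(21.0714×0.85952) = 21.0714 + 3 × 4.2557 = 33.8387

33.839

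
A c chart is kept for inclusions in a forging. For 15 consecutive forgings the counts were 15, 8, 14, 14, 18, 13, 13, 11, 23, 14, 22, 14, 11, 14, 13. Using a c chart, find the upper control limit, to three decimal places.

25.877

c̄ = (15 + 8 + 14 + 14 + 18 + 13 + 13 + 11 + 23 + 14 + 22 + 14 + 11 + 14 + 13) / 15 = 217 / 15 = 14.4667
UCL = c̄ + 3√c̄ = 14.4667 + 3 × √14.4667 = 14.4667 + 3 × 3.8035 = 25.8772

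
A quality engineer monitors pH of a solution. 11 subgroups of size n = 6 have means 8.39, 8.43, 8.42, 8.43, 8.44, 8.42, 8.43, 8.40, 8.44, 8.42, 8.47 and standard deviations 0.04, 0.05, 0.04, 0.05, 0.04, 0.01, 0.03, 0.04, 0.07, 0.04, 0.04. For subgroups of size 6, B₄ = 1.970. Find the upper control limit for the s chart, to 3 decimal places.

s̄ = (0.04 + 0.05 + 0.04 + 0.05 + 0.04 + 0.01 + 0.03 + 0.04 + 0.07 + 0.04 + 0.04) / 11 = 0.0409
UCL_s = B₄·s̄ = 1.970 × 0.0409 = 0.0806

0.081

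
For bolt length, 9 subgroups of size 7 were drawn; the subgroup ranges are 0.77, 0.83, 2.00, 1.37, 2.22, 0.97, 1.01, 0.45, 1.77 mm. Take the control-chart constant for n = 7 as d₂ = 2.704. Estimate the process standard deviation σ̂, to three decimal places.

0.468

R̄ = (0.77 + 0.83 + 2.00 + 1.37 + 2.22 + 0.97 + 1.01 + 0.45 + 1.77) / 9 = 1.2656
σ̂ = R̄ / d₂ = 1.2656 / 2.704 = 0.4680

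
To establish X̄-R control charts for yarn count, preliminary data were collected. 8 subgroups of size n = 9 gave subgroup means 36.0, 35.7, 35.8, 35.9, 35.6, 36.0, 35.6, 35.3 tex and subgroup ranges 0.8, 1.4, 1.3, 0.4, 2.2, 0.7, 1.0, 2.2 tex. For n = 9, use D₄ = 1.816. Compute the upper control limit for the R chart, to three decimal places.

R̄ = (0.8 + 1.4 + 1.3 + 0.4 + 2.2 + 0.7 + 1.0 + 2.2) / 8 = 10.0000 / 8 = 1.2500
UCL_R = D₄·R̄ = 1.816 × 1.2500 = 2.2700

2.270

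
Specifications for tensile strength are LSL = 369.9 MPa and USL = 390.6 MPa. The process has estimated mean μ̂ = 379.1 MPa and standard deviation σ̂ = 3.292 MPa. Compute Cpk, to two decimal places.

0.93

Cpu = (USL − μ̂) / (3σ̂) = (390.6 − 379.1) / (3 × 3.292) = 1.1644; Cpl = (μ̂ − LSL) / (3σ̂) = (379.1 − 369.9) / (3 × 3.292) = 0.9316; Cpk = min(Cpu, Cpl) = 0.9316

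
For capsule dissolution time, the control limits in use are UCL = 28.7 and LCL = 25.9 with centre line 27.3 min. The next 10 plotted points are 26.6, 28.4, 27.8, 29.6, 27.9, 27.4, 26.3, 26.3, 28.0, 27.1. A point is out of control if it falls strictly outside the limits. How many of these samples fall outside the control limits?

1

Compare each point to [25.9, 28.7]: sample 4 = 29.6 > UCL.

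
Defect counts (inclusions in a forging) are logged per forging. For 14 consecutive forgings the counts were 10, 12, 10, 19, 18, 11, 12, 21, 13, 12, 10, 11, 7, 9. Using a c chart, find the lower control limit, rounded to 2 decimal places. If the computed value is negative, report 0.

1.89

c̄ = (10 + 12 + 10 + 19 + 18 + 11 + 12 + 21 + 13 + 12 + 10 + 11 + 7 + 9) / 14 = 175 / 14 = 12.5000
LCL = c̄ − 3√c̄ = 12.5000 − 3 × 3.5355 = 1.8934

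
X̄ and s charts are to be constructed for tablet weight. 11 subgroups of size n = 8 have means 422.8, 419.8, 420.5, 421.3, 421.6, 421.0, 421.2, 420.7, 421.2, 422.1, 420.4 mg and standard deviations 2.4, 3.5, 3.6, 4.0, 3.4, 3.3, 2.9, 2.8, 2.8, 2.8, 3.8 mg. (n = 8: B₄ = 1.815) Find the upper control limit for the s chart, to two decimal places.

5.82

s̄ = (2.4 + 3.5 + 3.6 + 4.0 + 3.4 + 3.3 + 2.9 + 2.8 + 2.8 + 2.8 + 3.8) / 11 = 3.2091
UCL_s = B₄·s̄ = 1.815 × 3.2091 = 5.8245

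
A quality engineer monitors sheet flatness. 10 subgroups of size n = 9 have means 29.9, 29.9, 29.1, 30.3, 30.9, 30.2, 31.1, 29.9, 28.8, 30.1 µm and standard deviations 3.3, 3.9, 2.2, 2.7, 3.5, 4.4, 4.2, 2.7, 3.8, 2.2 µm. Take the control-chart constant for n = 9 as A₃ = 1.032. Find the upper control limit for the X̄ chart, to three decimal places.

33.415

X̄̄ = (29.9 + 29.9 + 29.1 + 30.3 + 30.9 + 30.2 + 31.1 + 29.9 + 28.8 + 30.1) / 10 = 30.0200
s̄ = (3.3 + 3.9 + 2.2 + 2.7 + 3.5 + 4.4 + 4.2 + 2.7 + 3.8 + 2.2) / 10 = 3.2900
UCL = X̄̄ + A₃·s̄ = 30.0200 + 1.032 × 3.2900 = 33.4153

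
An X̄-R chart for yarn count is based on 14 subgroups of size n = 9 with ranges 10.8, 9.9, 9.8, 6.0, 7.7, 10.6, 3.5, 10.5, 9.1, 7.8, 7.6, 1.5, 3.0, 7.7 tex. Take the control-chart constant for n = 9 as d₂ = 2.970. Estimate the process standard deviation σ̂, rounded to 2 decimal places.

R̄ = (10.8 + 9.9 + 9.8 + 6.0 + 7.7 + 10.6 + 3.5 + 10.5 + 9.1 + 7.8 + 7.6 + 1.5 + 3.0 + 7.7) / 14 = 7.5357
σ̂ = R̄ / d₂ = 7.5357 / 2.970 = 2.5373

2.54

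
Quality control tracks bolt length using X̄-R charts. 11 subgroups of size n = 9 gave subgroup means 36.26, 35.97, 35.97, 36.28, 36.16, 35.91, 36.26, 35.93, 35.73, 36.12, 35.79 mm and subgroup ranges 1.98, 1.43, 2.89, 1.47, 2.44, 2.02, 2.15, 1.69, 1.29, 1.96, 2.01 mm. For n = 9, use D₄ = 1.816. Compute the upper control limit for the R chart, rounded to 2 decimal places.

R̄ = (1.98 + 1.43 + 2.89 + 1.47 + 2.44 + 2.02 + 2.15 + 1.69 + 1.29 + 1.96 + 2.01) / 11 = 21.3300 / 11 = 1.9391
UCL_R = D₄·R̄ = 1.816 × 1.9391 = 3.5214

3.52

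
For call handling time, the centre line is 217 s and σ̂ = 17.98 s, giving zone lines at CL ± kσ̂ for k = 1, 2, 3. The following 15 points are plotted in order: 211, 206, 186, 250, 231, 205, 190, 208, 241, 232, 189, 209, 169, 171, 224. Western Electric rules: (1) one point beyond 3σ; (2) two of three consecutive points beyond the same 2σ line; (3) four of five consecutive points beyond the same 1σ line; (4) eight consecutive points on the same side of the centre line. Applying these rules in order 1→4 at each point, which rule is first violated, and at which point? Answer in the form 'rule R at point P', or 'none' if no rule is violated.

Zone of each point (C = within 1σ̂, B = 1σ̂–2σ̂, A = 2σ̂–3σ̂, * = beyond 3σ̂; sign = side of CL): 1:-C, 2:-C, 3:-B, 4:+B, 5:+C, 6:-C, 7:-B, 8:-C, 9:+B, 10:+C, 11:-B, 12:-C, 13:-A, 14:-A, 15:+C
Rule 2 (two of three consecutive points beyond the same 2σ limit) is satisfied at point 14.

rule 2 at point 14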